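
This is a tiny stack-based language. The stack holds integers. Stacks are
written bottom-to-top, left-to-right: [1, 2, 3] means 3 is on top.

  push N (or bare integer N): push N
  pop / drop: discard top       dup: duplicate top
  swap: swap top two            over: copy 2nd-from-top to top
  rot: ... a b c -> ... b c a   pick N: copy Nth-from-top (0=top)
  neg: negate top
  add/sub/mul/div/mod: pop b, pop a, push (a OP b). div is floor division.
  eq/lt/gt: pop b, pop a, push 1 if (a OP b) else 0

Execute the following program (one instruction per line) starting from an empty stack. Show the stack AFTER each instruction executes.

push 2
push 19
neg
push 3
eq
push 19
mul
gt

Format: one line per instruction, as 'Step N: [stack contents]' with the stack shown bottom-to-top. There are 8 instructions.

Step 1: [2]
Step 2: [2, 19]
Step 3: [2, -19]
Step 4: [2, -19, 3]
Step 5: [2, 0]
Step 6: [2, 0, 19]
Step 7: [2, 0]
Step 8: [1]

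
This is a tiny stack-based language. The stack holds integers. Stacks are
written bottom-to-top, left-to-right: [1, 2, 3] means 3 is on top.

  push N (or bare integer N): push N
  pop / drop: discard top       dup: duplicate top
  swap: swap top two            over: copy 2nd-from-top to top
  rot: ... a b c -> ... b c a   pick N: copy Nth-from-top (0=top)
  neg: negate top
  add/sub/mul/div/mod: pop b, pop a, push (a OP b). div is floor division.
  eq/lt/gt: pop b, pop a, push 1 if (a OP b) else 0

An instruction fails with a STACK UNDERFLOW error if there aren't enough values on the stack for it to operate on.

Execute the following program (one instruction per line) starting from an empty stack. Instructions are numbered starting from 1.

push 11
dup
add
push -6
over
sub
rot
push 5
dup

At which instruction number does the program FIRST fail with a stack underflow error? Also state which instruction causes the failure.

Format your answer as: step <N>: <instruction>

Answer: step 7: rot

Derivation:
Step 1 ('push 11'): stack = [11], depth = 1
Step 2 ('dup'): stack = [11, 11], depth = 2
Step 3 ('add'): stack = [22], depth = 1
Step 4 ('push -6'): stack = [22, -6], depth = 2
Step 5 ('over'): stack = [22, -6, 22], depth = 3
Step 6 ('sub'): stack = [22, -28], depth = 2
Step 7 ('rot'): needs 3 value(s) but depth is 2 — STACK UNDERFLOW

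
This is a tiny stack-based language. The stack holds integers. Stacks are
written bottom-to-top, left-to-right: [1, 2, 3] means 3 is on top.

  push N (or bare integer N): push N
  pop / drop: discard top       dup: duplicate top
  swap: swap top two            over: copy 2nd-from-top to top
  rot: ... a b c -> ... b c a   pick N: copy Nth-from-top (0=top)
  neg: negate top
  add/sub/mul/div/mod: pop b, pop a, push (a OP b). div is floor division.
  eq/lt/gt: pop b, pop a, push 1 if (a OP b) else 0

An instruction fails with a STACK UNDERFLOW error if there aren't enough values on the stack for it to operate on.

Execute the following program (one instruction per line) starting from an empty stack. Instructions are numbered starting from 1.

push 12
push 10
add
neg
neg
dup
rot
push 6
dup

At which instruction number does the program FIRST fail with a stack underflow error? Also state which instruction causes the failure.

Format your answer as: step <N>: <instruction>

Answer: step 7: rot

Derivation:
Step 1 ('push 12'): stack = [12], depth = 1
Step 2 ('push 10'): stack = [12, 10], depth = 2
Step 3 ('add'): stack = [22], depth = 1
Step 4 ('neg'): stack = [-22], depth = 1
Step 5 ('neg'): stack = [22], depth = 1
Step 6 ('dup'): stack = [22, 22], depth = 2
Step 7 ('rot'): needs 3 value(s) but depth is 2 — STACK UNDERFLOW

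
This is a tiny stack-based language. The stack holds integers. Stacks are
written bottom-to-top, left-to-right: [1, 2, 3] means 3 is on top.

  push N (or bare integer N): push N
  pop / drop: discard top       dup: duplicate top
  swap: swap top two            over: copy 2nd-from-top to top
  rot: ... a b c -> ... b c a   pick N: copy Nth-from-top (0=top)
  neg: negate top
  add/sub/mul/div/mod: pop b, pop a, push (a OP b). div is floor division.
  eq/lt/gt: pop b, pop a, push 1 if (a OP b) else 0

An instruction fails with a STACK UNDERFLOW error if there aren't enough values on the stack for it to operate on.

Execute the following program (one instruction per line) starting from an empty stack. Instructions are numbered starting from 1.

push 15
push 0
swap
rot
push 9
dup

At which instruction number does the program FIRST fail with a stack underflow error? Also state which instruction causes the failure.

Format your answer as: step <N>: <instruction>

Answer: step 4: rot

Derivation:
Step 1 ('push 15'): stack = [15], depth = 1
Step 2 ('push 0'): stack = [15, 0], depth = 2
Step 3 ('swap'): stack = [0, 15], depth = 2
Step 4 ('rot'): needs 3 value(s) but depth is 2 — STACK UNDERFLOW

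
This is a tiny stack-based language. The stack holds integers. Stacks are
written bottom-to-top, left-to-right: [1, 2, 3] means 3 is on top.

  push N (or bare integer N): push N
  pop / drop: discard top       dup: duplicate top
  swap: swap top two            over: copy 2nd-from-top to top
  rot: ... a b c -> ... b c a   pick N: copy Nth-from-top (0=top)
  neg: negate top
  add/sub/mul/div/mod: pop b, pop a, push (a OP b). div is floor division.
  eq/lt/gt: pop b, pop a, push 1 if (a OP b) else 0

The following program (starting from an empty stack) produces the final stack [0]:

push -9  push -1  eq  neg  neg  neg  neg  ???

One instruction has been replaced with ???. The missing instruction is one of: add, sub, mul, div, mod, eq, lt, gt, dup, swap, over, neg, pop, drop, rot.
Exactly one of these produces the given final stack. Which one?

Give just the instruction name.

Stack before ???: [0]
Stack after ???:  [0]
The instruction that transforms [0] -> [0] is: neg

Answer: neg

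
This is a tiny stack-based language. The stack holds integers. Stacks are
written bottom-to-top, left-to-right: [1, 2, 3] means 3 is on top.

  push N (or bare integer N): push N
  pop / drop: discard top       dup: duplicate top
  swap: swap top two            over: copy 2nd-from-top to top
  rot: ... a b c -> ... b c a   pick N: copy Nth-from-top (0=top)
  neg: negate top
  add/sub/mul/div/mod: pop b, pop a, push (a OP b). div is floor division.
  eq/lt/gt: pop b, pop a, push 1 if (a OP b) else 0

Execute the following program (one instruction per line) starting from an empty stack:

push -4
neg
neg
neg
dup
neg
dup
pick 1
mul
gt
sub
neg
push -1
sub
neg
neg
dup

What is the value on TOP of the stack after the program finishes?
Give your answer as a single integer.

After 'push -4': [-4]
After 'neg': [4]
After 'neg': [-4]
After 'neg': [4]
After 'dup': [4, 4]
After 'neg': [4, -4]
After 'dup': [4, -4, -4]
After 'pick 1': [4, -4, -4, -4]
After 'mul': [4, -4, 16]
After 'gt': [4, 0]
After 'sub': [4]
After 'neg': [-4]
After 'push -1': [-4, -1]
After 'sub': [-3]
After 'neg': [3]
After 'neg': [-3]
After 'dup': [-3, -3]

Answer: -3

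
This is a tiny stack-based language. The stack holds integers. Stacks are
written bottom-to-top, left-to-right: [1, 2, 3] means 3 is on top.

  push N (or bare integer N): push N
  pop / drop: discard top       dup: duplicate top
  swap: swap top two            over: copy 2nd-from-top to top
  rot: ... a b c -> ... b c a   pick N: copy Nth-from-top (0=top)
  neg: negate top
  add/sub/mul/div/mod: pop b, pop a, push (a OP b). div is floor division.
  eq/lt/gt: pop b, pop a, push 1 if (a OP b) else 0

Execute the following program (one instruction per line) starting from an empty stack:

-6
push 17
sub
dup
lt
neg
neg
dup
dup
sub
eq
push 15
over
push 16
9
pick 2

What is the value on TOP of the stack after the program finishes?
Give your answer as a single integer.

After 'push -6': [-6]
After 'push 17': [-6, 17]
After 'sub': [-23]
After 'dup': [-23, -23]
After 'lt': [0]
After 'neg': [0]
After 'neg': [0]
After 'dup': [0, 0]
After 'dup': [0, 0, 0]
After 'sub': [0, 0]
After 'eq': [1]
After 'push 15': [1, 15]
After 'over': [1, 15, 1]
After 'push 16': [1, 15, 1, 16]
After 'push 9': [1, 15, 1, 16, 9]
After 'pick 2': [1, 15, 1, 16, 9, 1]

Answer: 1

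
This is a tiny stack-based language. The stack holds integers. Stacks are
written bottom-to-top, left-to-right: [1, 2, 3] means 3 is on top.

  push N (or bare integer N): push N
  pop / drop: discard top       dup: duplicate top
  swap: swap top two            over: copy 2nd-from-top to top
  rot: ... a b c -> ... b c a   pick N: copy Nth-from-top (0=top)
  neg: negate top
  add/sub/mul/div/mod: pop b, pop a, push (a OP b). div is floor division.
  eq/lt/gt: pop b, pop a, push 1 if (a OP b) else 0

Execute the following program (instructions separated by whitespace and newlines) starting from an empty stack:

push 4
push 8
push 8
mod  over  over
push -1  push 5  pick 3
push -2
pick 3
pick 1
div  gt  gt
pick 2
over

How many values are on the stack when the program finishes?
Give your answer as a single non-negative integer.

Answer: 9

Derivation:
After 'push 4': stack = [4] (depth 1)
After 'push 8': stack = [4, 8] (depth 2)
After 'push 8': stack = [4, 8, 8] (depth 3)
After 'mod': stack = [4, 0] (depth 2)
After 'over': stack = [4, 0, 4] (depth 3)
After 'over': stack = [4, 0, 4, 0] (depth 4)
After 'push -1': stack = [4, 0, 4, 0, -1] (depth 5)
After 'push 5': stack = [4, 0, 4, 0, -1, 5] (depth 6)
After 'pick 3': stack = [4, 0, 4, 0, -1, 5, 4] (depth 7)
After 'push -2': stack = [4, 0, 4, 0, -1, 5, 4, -2] (depth 8)
After 'pick 3': stack = [4, 0, 4, 0, -1, 5, 4, -2, -1] (depth 9)
After 'pick 1': stack = [4, 0, 4, 0, -1, 5, 4, -2, -1, -2] (depth 10)
After 'div': stack = [4, 0, 4, 0, -1, 5, 4, -2, 0] (depth 9)
After 'gt': stack = [4, 0, 4, 0, -1, 5, 4, 0] (depth 8)
After 'gt': stack = [4, 0, 4, 0, -1, 5, 1] (depth 7)
After 'pick 2': stack = [4, 0, 4, 0, -1, 5, 1, -1] (depth 8)
After 'over': stack = [4, 0, 4, 0, -1, 5, 1, -1, 1] (depth 9)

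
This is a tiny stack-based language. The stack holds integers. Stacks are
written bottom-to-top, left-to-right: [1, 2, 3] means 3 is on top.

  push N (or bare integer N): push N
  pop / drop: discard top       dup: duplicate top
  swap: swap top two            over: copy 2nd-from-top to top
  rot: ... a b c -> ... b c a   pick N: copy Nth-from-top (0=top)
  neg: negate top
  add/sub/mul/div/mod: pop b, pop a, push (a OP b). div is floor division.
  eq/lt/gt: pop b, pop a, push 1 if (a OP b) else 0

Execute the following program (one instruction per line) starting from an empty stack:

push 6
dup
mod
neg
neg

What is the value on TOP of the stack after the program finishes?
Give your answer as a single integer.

Answer: 0

Derivation:
After 'push 6': [6]
After 'dup': [6, 6]
After 'mod': [0]
After 'neg': [0]
After 'neg': [0]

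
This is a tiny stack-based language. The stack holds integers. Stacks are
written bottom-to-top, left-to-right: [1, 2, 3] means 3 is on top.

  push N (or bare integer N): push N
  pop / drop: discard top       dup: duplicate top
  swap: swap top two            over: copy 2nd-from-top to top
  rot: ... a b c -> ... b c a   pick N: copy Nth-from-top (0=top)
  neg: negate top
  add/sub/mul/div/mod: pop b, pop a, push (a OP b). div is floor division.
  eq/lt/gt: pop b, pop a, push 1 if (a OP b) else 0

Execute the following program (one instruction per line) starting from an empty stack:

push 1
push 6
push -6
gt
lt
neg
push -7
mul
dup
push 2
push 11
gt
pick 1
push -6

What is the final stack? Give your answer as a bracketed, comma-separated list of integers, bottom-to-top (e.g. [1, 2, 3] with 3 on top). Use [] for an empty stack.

After 'push 1': [1]
After 'push 6': [1, 6]
After 'push -6': [1, 6, -6]
After 'gt': [1, 1]
After 'lt': [0]
After 'neg': [0]
After 'push -7': [0, -7]
After 'mul': [0]
After 'dup': [0, 0]
After 'push 2': [0, 0, 2]
After 'push 11': [0, 0, 2, 11]
After 'gt': [0, 0, 0]
After 'pick 1': [0, 0, 0, 0]
After 'push -6': [0, 0, 0, 0, -6]

Answer: [0, 0, 0, 0, -6]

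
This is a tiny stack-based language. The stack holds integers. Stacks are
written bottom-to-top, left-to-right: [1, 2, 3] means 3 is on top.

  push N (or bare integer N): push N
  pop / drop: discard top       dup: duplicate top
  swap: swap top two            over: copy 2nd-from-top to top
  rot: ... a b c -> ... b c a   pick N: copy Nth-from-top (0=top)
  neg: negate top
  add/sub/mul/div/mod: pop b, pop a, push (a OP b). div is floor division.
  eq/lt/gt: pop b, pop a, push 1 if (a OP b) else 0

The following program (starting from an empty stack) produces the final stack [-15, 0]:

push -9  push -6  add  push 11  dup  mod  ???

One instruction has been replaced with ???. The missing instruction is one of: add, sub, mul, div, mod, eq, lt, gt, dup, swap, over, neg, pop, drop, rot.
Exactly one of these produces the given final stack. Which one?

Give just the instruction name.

Stack before ???: [-15, 0]
Stack after ???:  [-15, 0]
The instruction that transforms [-15, 0] -> [-15, 0] is: neg

Answer: neg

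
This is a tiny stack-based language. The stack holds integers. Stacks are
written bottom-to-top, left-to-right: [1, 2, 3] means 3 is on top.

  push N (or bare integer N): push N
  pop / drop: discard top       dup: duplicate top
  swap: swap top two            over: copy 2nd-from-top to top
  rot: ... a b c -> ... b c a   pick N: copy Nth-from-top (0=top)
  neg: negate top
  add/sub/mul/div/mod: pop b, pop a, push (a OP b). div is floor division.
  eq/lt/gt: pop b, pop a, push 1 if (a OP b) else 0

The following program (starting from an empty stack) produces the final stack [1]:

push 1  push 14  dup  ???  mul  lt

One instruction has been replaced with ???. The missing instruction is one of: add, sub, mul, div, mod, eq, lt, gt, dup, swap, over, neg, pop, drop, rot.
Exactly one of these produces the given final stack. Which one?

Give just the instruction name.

Stack before ???: [1, 14, 14]
Stack after ???:  [1, 14, 14]
The instruction that transforms [1, 14, 14] -> [1, 14, 14] is: swap

Answer: swap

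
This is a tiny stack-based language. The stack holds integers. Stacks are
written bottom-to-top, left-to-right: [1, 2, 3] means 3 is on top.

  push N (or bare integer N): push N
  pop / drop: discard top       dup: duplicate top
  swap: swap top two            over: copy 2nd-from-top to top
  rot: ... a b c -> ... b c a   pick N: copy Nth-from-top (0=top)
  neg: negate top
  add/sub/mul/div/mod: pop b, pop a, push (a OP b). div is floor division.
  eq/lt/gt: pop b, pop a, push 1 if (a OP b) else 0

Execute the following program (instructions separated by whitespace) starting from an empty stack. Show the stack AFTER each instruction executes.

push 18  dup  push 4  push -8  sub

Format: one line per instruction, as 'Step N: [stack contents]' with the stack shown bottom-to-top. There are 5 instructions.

Step 1: [18]
Step 2: [18, 18]
Step 3: [18, 18, 4]
Step 4: [18, 18, 4, -8]
Step 5: [18, 18, 12]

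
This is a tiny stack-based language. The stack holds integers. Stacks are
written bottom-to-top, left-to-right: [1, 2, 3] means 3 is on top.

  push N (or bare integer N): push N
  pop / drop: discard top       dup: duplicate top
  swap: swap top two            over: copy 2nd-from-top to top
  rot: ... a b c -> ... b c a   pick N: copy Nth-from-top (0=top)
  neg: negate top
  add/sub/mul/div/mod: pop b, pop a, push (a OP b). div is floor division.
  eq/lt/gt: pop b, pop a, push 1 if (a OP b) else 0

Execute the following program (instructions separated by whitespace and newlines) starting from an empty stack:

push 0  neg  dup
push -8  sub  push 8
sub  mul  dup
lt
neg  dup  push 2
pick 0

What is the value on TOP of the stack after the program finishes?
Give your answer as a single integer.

Answer: 2

Derivation:
After 'push 0': [0]
After 'neg': [0]
After 'dup': [0, 0]
After 'push -8': [0, 0, -8]
After 'sub': [0, 8]
After 'push 8': [0, 8, 8]
After 'sub': [0, 0]
After 'mul': [0]
After 'dup': [0, 0]
After 'lt': [0]
After 'neg': [0]
After 'dup': [0, 0]
After 'push 2': [0, 0, 2]
After 'pick 0': [0, 0, 2, 2]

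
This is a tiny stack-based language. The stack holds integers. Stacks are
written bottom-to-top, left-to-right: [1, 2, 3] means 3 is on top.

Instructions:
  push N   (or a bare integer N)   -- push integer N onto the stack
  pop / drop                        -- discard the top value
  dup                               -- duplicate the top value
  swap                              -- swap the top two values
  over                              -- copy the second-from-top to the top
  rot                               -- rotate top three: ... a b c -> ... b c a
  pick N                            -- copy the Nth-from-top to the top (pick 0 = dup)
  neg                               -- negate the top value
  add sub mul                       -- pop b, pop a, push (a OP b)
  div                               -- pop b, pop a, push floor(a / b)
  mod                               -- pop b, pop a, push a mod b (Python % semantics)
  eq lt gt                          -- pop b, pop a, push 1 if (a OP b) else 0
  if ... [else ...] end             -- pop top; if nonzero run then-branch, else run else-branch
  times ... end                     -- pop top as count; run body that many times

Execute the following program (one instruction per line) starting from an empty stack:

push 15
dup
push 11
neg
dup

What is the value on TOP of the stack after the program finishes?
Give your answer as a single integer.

Answer: -11

Derivation:
After 'push 15': [15]
After 'dup': [15, 15]
After 'push 11': [15, 15, 11]
After 'neg': [15, 15, -11]
After 'dup': [15, 15, -11, -11]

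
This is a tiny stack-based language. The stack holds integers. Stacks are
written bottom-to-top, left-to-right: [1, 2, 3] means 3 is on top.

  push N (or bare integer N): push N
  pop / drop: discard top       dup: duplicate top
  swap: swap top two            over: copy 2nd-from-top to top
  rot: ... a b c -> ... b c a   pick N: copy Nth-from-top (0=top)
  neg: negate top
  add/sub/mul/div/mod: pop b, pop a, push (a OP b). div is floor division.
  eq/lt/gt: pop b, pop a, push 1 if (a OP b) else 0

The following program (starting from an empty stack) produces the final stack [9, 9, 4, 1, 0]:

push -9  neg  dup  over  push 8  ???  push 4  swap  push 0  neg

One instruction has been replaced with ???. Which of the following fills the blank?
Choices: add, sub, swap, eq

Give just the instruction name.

Stack before ???: [9, 9, 9, 8]
Stack after ???:  [9, 9, 1]
Checking each choice:
  add: produces [9, 9, 4, 17, 0]
  sub: MATCH
  swap: produces [9, 9, 8, 4, 9, 0]
  eq: produces [9, 9, 4, 0, 0]


Answer: sub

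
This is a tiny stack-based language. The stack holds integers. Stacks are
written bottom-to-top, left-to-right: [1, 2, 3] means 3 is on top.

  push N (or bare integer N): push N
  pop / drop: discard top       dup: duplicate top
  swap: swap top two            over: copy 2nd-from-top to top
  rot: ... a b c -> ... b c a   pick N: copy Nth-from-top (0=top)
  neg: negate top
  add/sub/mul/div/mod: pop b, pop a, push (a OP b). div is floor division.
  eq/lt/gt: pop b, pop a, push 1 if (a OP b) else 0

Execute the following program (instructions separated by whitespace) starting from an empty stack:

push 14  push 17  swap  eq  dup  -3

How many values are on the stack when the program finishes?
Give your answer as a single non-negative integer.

Answer: 3

Derivation:
After 'push 14': stack = [14] (depth 1)
After 'push 17': stack = [14, 17] (depth 2)
After 'swap': stack = [17, 14] (depth 2)
After 'eq': stack = [0] (depth 1)
After 'dup': stack = [0, 0] (depth 2)
After 'push -3': stack = [0, 0, -3] (depth 3)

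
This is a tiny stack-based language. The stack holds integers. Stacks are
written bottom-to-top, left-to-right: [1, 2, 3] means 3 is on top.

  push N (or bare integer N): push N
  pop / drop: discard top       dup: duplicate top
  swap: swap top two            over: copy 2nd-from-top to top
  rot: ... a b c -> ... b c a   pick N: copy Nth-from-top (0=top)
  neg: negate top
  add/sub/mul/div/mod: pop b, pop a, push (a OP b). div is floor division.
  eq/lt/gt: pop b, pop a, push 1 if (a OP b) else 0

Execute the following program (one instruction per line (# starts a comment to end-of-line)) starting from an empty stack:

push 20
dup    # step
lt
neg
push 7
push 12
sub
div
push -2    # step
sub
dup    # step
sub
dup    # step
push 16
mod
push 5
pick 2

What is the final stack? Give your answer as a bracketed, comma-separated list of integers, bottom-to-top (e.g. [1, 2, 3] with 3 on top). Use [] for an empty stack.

Answer: [0, 0, 5, 0]

Derivation:
After 'push 20': [20]
After 'dup': [20, 20]
After 'lt': [0]
After 'neg': [0]
After 'push 7': [0, 7]
After 'push 12': [0, 7, 12]
After 'sub': [0, -5]
After 'div': [0]
After 'push -2': [0, -2]
After 'sub': [2]
After 'dup': [2, 2]
After 'sub': [0]
After 'dup': [0, 0]
After 'push 16': [0, 0, 16]
After 'mod': [0, 0]
After 'push 5': [0, 0, 5]
After 'pick 2': [0, 0, 5, 0]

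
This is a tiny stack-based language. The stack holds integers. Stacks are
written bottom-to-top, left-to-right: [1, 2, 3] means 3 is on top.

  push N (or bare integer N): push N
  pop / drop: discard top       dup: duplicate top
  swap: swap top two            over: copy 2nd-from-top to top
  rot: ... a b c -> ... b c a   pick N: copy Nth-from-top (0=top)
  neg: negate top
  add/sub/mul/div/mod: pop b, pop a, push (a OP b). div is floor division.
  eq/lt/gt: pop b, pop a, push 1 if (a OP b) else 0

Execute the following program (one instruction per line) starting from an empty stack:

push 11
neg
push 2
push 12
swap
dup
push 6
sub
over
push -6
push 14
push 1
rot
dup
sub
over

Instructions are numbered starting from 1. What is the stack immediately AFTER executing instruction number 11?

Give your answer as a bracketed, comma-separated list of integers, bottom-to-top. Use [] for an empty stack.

Step 1 ('push 11'): [11]
Step 2 ('neg'): [-11]
Step 3 ('push 2'): [-11, 2]
Step 4 ('push 12'): [-11, 2, 12]
Step 5 ('swap'): [-11, 12, 2]
Step 6 ('dup'): [-11, 12, 2, 2]
Step 7 ('push 6'): [-11, 12, 2, 2, 6]
Step 8 ('sub'): [-11, 12, 2, -4]
Step 9 ('over'): [-11, 12, 2, -4, 2]
Step 10 ('push -6'): [-11, 12, 2, -4, 2, -6]
Step 11 ('push 14'): [-11, 12, 2, -4, 2, -6, 14]

Answer: [-11, 12, 2, -4, 2, -6, 14]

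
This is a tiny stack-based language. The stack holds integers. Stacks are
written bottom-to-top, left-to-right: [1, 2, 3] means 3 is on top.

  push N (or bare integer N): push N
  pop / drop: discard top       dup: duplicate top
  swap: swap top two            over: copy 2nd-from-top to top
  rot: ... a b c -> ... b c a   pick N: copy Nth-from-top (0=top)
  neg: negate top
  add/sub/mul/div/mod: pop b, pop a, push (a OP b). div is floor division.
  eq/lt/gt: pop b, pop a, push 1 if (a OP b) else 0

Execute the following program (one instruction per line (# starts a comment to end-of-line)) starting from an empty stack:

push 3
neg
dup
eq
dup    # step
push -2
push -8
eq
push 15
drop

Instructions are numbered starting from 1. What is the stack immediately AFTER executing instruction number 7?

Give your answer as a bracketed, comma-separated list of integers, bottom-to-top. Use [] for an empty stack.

Step 1 ('push 3'): [3]
Step 2 ('neg'): [-3]
Step 3 ('dup'): [-3, -3]
Step 4 ('eq'): [1]
Step 5 ('dup'): [1, 1]
Step 6 ('push -2'): [1, 1, -2]
Step 7 ('push -8'): [1, 1, -2, -8]

Answer: [1, 1, -2, -8]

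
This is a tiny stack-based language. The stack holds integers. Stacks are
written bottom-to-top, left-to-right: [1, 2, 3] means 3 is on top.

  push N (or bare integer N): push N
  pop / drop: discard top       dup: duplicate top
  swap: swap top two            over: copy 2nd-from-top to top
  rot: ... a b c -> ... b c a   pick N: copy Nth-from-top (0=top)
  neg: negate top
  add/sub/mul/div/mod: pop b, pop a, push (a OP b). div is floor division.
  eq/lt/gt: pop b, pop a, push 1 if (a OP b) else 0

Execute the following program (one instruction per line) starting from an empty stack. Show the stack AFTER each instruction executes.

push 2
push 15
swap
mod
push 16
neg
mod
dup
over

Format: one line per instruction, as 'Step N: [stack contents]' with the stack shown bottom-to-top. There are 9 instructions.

Step 1: [2]
Step 2: [2, 15]
Step 3: [15, 2]
Step 4: [1]
Step 5: [1, 16]
Step 6: [1, -16]
Step 7: [-15]
Step 8: [-15, -15]
Step 9: [-15, -15, -15]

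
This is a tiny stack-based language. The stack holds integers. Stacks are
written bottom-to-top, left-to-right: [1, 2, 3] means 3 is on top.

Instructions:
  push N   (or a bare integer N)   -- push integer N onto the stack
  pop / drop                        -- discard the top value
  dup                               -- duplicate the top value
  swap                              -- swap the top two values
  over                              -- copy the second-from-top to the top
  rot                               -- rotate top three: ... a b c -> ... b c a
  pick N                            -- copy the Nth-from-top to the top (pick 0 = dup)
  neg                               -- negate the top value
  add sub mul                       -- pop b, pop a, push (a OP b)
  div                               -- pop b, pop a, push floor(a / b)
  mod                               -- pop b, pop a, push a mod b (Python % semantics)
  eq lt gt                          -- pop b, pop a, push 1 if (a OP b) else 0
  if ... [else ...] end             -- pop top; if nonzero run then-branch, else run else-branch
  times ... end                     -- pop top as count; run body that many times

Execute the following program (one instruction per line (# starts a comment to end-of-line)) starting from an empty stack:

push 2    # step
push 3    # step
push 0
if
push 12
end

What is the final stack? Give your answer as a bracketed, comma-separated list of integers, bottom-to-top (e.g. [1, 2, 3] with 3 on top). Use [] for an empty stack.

Answer: [2, 3]

Derivation:
After 'push 2': [2]
After 'push 3': [2, 3]
After 'push 0': [2, 3, 0]
After 'if': [2, 3]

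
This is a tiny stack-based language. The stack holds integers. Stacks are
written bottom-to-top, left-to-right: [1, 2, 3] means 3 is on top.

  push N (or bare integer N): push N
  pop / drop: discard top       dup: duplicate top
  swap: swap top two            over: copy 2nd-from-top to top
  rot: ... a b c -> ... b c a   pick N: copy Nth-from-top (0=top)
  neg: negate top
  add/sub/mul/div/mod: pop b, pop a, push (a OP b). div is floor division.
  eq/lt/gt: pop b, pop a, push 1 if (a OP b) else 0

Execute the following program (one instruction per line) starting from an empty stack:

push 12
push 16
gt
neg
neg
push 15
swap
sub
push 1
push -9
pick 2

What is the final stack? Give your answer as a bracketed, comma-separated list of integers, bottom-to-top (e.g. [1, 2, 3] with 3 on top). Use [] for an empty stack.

After 'push 12': [12]
After 'push 16': [12, 16]
After 'gt': [0]
After 'neg': [0]
After 'neg': [0]
After 'push 15': [0, 15]
After 'swap': [15, 0]
After 'sub': [15]
After 'push 1': [15, 1]
After 'push -9': [15, 1, -9]
After 'pick 2': [15, 1, -9, 15]

Answer: [15, 1, -9, 15]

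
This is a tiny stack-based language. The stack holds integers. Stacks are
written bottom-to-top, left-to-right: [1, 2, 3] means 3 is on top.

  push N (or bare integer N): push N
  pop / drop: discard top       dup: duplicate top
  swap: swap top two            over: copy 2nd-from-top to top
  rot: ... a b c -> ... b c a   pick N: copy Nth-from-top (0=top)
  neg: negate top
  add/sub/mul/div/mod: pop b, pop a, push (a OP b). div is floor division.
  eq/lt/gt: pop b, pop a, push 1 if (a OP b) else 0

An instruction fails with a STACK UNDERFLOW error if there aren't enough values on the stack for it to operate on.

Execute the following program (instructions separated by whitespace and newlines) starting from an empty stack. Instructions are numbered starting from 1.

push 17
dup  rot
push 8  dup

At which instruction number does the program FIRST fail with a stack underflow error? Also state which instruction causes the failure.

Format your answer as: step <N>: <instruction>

Answer: step 3: rot

Derivation:
Step 1 ('push 17'): stack = [17], depth = 1
Step 2 ('dup'): stack = [17, 17], depth = 2
Step 3 ('rot'): needs 3 value(s) but depth is 2 — STACK UNDERFLOW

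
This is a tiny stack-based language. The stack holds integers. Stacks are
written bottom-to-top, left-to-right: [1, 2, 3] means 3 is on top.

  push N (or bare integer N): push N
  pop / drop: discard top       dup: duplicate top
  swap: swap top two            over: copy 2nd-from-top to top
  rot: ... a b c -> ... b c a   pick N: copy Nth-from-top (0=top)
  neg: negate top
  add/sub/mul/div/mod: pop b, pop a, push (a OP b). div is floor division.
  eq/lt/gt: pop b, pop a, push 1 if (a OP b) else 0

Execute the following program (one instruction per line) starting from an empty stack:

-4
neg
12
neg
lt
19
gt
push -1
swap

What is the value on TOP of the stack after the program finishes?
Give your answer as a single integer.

Answer: 0

Derivation:
After 'push -4': [-4]
After 'neg': [4]
After 'push 12': [4, 12]
After 'neg': [4, -12]
After 'lt': [0]
After 'push 19': [0, 19]
After 'gt': [0]
After 'push -1': [0, -1]
After 'swap': [-1, 0]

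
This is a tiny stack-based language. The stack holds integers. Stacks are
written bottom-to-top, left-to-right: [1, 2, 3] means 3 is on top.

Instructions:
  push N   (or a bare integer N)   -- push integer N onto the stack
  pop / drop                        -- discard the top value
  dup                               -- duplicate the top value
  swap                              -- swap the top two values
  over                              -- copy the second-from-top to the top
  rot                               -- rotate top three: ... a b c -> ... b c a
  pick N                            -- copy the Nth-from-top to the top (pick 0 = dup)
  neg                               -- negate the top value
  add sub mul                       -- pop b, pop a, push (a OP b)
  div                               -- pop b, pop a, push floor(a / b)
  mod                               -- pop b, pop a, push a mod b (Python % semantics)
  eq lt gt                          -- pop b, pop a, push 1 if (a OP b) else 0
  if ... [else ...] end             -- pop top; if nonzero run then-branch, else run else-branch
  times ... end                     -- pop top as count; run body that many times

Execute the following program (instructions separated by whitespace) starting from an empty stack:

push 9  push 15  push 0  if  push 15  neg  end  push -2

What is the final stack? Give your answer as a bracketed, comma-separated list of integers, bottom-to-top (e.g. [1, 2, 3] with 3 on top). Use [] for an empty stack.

Answer: [9, 15, -2]

Derivation:
After 'push 9': [9]
After 'push 15': [9, 15]
After 'push 0': [9, 15, 0]
After 'if': [9, 15]
After 'push -2': [9, 15, -2]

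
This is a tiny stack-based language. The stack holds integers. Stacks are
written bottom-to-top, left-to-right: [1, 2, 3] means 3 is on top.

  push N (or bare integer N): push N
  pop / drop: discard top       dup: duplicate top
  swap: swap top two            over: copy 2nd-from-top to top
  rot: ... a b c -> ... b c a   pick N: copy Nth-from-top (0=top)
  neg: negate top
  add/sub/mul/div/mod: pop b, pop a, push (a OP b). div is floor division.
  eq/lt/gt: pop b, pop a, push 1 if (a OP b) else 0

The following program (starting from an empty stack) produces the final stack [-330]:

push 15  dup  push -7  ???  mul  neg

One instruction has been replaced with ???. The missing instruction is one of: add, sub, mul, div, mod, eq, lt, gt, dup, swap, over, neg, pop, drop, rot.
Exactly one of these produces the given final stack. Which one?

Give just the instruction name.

Answer: sub

Derivation:
Stack before ???: [15, 15, -7]
Stack after ???:  [15, 22]
The instruction that transforms [15, 15, -7] -> [15, 22] is: sub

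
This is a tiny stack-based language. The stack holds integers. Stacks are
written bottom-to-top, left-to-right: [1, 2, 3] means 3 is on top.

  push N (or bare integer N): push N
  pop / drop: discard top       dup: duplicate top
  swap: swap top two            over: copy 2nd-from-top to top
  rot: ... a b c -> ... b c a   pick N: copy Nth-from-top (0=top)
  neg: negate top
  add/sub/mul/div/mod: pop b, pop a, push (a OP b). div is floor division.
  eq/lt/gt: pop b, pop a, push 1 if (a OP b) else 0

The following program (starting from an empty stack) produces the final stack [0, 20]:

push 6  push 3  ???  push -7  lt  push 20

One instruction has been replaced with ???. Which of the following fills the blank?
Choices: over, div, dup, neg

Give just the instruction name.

Answer: div

Derivation:
Stack before ???: [6, 3]
Stack after ???:  [2]
Checking each choice:
  over: produces [6, 3, 0, 20]
  div: MATCH
  dup: produces [6, 3, 0, 20]
  neg: produces [6, 0, 20]


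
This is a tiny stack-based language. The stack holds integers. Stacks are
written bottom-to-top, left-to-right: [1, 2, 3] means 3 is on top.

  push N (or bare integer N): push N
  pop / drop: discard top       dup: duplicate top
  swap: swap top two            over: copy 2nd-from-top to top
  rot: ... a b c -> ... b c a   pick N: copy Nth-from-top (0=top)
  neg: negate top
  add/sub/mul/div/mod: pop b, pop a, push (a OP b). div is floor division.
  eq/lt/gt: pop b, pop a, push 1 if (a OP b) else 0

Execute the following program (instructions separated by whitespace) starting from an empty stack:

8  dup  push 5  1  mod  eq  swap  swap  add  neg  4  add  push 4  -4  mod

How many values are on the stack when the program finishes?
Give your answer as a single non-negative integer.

Answer: 2

Derivation:
After 'push 8': stack = [8] (depth 1)
After 'dup': stack = [8, 8] (depth 2)
After 'push 5': stack = [8, 8, 5] (depth 3)
After 'push 1': stack = [8, 8, 5, 1] (depth 4)
After 'mod': stack = [8, 8, 0] (depth 3)
After 'eq': stack = [8, 0] (depth 2)
After 'swap': stack = [0, 8] (depth 2)
After 'swap': stack = [8, 0] (depth 2)
After 'add': stack = [8] (depth 1)
After 'neg': stack = [-8] (depth 1)
After 'push 4': stack = [-8, 4] (depth 2)
After 'add': stack = [-4] (depth 1)
After 'push 4': stack = [-4, 4] (depth 2)
After 'push -4': stack = [-4, 4, -4] (depth 3)
After 'mod': stack = [-4, 0] (depth 2)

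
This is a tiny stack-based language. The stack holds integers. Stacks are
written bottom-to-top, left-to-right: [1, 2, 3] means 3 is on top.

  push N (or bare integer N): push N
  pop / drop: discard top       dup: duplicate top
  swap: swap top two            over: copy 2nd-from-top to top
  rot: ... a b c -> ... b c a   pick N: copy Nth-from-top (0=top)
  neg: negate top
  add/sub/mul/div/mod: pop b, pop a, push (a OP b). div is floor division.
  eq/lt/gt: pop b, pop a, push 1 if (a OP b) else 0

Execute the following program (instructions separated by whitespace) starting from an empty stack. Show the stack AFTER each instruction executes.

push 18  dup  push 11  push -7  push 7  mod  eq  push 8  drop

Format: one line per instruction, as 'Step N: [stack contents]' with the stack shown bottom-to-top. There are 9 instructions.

Step 1: [18]
Step 2: [18, 18]
Step 3: [18, 18, 11]
Step 4: [18, 18, 11, -7]
Step 5: [18, 18, 11, -7, 7]
Step 6: [18, 18, 11, 0]
Step 7: [18, 18, 0]
Step 8: [18, 18, 0, 8]
Step 9: [18, 18, 0]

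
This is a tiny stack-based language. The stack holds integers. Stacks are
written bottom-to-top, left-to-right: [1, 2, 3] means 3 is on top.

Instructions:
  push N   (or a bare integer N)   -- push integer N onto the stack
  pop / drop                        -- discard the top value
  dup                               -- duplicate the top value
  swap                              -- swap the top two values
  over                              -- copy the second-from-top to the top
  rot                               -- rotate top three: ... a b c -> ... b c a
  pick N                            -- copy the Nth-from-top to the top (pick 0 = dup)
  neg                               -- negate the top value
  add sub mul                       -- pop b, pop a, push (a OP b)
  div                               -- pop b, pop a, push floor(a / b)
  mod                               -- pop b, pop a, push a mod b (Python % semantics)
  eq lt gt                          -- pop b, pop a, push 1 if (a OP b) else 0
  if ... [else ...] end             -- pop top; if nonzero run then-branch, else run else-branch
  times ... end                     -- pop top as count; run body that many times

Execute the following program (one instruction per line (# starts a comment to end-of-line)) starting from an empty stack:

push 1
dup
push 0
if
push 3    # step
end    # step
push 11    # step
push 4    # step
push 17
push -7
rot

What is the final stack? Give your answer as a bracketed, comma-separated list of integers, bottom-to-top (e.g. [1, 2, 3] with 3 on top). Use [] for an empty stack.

Answer: [1, 1, 11, 17, -7, 4]

Derivation:
After 'push 1': [1]
After 'dup': [1, 1]
After 'push 0': [1, 1, 0]
After 'if': [1, 1]
After 'push 11': [1, 1, 11]
After 'push 4': [1, 1, 11, 4]
After 'push 17': [1, 1, 11, 4, 17]
After 'push -7': [1, 1, 11, 4, 17, -7]
After 'rot': [1, 1, 11, 17, -7, 4]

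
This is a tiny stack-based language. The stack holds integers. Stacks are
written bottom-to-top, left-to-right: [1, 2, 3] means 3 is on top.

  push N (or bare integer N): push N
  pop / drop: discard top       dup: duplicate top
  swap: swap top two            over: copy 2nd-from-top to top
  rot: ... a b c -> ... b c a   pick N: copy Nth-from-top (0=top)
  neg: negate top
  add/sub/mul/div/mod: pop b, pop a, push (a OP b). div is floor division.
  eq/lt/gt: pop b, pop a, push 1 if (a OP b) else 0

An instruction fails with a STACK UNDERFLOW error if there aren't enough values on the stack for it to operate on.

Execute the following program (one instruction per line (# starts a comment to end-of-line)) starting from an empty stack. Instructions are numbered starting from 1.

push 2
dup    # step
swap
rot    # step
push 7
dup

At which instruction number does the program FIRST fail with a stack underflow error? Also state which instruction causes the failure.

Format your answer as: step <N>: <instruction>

Step 1 ('push 2'): stack = [2], depth = 1
Step 2 ('dup'): stack = [2, 2], depth = 2
Step 3 ('swap'): stack = [2, 2], depth = 2
Step 4 ('rot'): needs 3 value(s) but depth is 2 — STACK UNDERFLOW

Answer: step 4: rot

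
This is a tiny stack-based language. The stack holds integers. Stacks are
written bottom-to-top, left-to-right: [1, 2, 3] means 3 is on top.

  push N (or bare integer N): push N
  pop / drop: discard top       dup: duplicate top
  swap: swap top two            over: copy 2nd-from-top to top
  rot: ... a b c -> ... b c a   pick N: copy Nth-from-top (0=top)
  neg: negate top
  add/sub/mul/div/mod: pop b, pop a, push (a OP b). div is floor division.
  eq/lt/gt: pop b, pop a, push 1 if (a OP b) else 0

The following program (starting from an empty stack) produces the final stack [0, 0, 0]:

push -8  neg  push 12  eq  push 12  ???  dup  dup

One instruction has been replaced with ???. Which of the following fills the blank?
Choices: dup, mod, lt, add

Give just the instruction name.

Answer: mod

Derivation:
Stack before ???: [0, 12]
Stack after ???:  [0]
Checking each choice:
  dup: produces [0, 12, 12, 12, 12]
  mod: MATCH
  lt: produces [1, 1, 1]
  add: produces [12, 12, 12]


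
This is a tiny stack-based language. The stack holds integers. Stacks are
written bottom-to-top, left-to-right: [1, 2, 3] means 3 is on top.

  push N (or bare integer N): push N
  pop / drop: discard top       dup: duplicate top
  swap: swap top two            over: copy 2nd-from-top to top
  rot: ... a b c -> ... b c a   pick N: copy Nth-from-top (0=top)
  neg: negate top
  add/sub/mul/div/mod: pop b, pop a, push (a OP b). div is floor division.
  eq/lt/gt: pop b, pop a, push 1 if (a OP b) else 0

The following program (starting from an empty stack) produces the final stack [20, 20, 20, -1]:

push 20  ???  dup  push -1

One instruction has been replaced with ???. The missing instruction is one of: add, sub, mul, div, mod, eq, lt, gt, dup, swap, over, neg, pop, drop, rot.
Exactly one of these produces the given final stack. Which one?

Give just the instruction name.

Stack before ???: [20]
Stack after ???:  [20, 20]
The instruction that transforms [20] -> [20, 20] is: dup

Answer: dup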